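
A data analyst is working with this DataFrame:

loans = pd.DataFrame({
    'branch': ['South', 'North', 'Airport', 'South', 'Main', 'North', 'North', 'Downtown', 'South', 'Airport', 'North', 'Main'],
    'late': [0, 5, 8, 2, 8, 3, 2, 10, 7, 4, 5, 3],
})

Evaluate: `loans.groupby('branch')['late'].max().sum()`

group by branch, max of late:
branch
Airport      8
Downtown    10
Main         8
North        5
South        7
Name: late, dtype: int64

38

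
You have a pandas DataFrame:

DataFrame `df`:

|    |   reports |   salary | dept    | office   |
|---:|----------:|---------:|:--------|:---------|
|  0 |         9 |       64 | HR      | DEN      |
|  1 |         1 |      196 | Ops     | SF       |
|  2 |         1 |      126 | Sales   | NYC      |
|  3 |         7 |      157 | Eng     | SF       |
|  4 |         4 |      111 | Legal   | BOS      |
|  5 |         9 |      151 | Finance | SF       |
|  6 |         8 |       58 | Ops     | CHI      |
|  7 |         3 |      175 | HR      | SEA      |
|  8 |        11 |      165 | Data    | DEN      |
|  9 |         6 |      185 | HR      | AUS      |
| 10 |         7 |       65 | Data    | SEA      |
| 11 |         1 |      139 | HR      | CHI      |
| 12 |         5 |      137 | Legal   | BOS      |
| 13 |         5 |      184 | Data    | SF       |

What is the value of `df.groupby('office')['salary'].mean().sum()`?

940.0

group by office, mean of salary:
office
AUS    185.0
BOS    124.0
CHI     98.5
DEN    114.5
NYC    126.0
SEA    120.0
SF     172.0
Name: salary, dtype: float64
Finally, sum of the resulting series = 940.0.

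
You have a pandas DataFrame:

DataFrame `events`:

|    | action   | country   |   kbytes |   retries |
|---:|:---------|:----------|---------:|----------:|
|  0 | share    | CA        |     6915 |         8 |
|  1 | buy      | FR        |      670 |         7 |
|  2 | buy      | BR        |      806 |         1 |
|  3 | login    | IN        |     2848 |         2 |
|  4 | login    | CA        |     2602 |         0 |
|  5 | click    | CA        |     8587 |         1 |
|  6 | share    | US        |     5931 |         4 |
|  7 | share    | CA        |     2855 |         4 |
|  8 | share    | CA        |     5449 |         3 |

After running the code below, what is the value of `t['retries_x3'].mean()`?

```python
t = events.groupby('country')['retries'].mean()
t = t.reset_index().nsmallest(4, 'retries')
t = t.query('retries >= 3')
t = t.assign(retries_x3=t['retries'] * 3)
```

10.8

group by country, mean of retries:
country
BR    1.0
CA    3.2
FR    7.0
IN    2.0
US    4.0
Name: retries, dtype: float64
reset_index():
  country  retries
0      BR      1.0
1      CA      3.2
2      FR      7.0
3      IN      2.0
4      US      4.0
take 4 rows with smallest retries:
  country  retries
0      BR      1.0
3      IN      2.0
1      CA      3.2
4      US      4.0
filter rows where retries >= 3:
  country  retries
1      CA      3.2
4      US      4.0
add column retries_x3 = t['retries'] * 3:
  country  retries  retries_x3
1      CA      3.2         9.6
4      US      4.0        12.0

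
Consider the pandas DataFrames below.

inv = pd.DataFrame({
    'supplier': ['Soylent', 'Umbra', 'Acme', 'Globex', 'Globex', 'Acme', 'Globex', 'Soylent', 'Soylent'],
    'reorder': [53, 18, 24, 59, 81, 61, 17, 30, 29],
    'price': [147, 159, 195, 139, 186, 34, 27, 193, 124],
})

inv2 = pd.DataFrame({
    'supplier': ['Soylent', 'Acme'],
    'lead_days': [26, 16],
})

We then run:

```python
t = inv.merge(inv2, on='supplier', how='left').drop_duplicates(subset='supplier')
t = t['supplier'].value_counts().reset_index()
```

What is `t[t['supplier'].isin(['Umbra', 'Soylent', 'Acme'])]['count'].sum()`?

3

merge on 'supplier' (how='left') → 9 rows:
  supplier  reorder  price  lead_days
0  Soylent       53    147       26.0
1    Umbra       18    159        NaN
2     Acme       24    195       16.0
3   Globex       59    139        NaN
4   Globex       81    186        NaN
5     Acme       61     34       16.0
6   Globex       17     27        NaN
7  Soylent       30    193       26.0
8  Soylent       29    124       26.0
drop duplicate supplier (keep=first):
  supplier  reorder  price  lead_days
0  Soylent       53    147       26.0
1    Umbra       18    159        NaN
2     Acme       24    195       16.0
3   Globex       59    139        NaN
value_counts of supplier:
supplier
Soylent    1
Umbra      1
Acme       1
Globex     1
Name: count, dtype: int64
reset_index():
  supplier  count
0  Soylent      1
1    Umbra      1
2     Acme      1
3   Globex      1
filter rows where supplier in ['Umbra', 'Soylent', 'Acme']:
  supplier  count
0  Soylent      1
1    Umbra      1
2     Acme      1
sum of column 'count' → 3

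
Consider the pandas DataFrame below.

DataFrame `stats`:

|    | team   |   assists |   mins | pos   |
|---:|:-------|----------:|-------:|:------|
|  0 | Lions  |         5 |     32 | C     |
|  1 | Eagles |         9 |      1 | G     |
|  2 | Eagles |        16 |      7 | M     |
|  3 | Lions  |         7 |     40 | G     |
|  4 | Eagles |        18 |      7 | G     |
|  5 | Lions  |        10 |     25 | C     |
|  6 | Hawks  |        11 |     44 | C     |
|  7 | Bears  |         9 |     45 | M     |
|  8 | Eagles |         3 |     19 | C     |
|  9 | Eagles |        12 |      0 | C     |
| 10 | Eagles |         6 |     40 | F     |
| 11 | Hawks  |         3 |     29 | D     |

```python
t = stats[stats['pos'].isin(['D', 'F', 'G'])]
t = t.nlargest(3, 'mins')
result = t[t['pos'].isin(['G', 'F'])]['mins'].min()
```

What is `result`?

40

filter rows where pos in ['D', 'F', 'G']:
      team  assists  mins pos
1   Eagles        9     1   G
3    Lions        7    40   G
4   Eagles       18     7   G
10  Eagles        6    40   F
11   Hawks        3    29   D
take 3 rows with largest mins:
      team  assists  mins pos
3    Lions        7    40   G
10  Eagles        6    40   F
11   Hawks        3    29   D
filter rows where pos in ['G', 'F']:
      team  assists  mins pos
3    Lions        7    40   G
10  Eagles        6    40   F
Finally, min of column 'mins' = 40.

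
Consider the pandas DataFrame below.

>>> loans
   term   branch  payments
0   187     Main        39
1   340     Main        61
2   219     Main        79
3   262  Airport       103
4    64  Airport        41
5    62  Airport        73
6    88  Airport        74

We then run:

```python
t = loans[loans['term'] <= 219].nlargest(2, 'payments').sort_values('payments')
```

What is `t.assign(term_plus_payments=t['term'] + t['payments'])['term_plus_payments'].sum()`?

460

filter rows where term <= 219:
   term   branch  payments
0   187     Main        39
2   219     Main        79
4    64  Airport        41
5    62  Airport        73
6    88  Airport        74
take 2 rows with largest payments:
   term   branch  payments
2   219     Main        79
6    88  Airport        74
sort by payments:
   term   branch  payments
6    88  Airport        74
2   219     Main        79
add column term_plus_payments = t['term'] + t['payments']:
   term   branch  payments  term_plus_payments
6    88  Airport        74                 162
2   219     Main        79                 298
Reading off the sum of column 'term_plus_payments', we get 460.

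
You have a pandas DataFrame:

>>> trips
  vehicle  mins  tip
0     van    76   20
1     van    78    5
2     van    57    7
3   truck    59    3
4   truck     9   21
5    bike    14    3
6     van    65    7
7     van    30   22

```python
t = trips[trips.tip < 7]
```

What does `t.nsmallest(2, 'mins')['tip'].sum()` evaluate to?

6

filter rows where tip < 7:
  vehicle  mins  tip
1     van    78    5
3   truck    59    3
5    bike    14    3
take 2 rows with smallest mins:
  vehicle  mins  tip
5    bike    14    3
3   truck    59    3
sum of column 'tip' → 6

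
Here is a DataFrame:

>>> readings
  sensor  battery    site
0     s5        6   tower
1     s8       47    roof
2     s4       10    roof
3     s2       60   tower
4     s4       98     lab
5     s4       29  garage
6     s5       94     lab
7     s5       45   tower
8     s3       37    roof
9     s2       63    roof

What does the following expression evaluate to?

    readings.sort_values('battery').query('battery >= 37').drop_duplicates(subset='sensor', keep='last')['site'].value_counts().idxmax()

sort by battery:
  sensor  battery    site
0     s5        6   tower
2     s4       10    roof
5     s4       29  garage
8     s3       37    roof
7     s5       45   tower
1     s8       47    roof
3     s2       60   tower
9     s2       63    roof
6     s5       94     lab
4     s4       98     lab
filter rows where battery >= 37:
  sensor  battery   site
8     s3       37   roof
7     s5       45  tower
1     s8       47   roof
3     s2       60  tower
9     s2       63   roof
6     s5       94    lab
4     s4       98    lab
drop duplicate sensor (keep=last):
  sensor  battery  site
8     s3       37  roof
1     s8       47  roof
9     s2       63  roof
6     s5       94   lab
4     s4       98   lab
value_counts of site:
site
roof    3
lab     2
Name: count, dtype: int64

roof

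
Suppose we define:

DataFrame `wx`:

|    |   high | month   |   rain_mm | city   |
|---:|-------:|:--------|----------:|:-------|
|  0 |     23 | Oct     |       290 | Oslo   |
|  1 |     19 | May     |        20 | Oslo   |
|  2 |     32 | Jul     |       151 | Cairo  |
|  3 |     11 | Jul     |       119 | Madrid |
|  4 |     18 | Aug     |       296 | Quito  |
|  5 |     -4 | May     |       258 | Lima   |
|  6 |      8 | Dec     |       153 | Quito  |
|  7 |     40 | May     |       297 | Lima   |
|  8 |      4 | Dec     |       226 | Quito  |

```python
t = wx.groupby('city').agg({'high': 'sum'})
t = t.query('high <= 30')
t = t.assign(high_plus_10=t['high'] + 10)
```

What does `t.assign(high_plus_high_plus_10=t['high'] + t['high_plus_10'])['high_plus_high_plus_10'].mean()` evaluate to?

51.0

group by city, sum of high:
        high
city        
Cairo     32
Lima      36
Madrid    11
Oslo      42
Quito     30
filter rows where high <= 30:
        high
city        
Madrid    11
Quito     30
add column high_plus_10 = t['high'] + 10:
        high  high_plus_10
city                      
Madrid    11            21
Quito     30            40
add column high_plus_high_plus_10 = t['high'] + t['high_plus_10']:
        high  high_plus_10  high_plus_high_plus_10
city                                              
Madrid    11            21                      32
Quito     30            40                      70
Reading off the mean of column 'high_plus_high_plus_10', we get 51.0.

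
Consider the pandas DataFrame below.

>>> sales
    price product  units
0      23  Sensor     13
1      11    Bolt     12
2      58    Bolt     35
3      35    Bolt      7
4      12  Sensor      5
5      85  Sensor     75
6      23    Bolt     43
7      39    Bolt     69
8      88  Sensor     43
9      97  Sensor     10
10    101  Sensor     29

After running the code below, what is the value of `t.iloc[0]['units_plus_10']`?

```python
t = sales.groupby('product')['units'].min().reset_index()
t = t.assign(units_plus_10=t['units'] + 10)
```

17

group by product, min of units:
product
Bolt      7
Sensor    5
Name: units, dtype: int64
reset_index():
  product  units
0    Bolt      7
1  Sensor      5
add column units_plus_10 = t['units'] + 10:
  product  units  units_plus_10
0    Bolt      7             17
1  Sensor      5             15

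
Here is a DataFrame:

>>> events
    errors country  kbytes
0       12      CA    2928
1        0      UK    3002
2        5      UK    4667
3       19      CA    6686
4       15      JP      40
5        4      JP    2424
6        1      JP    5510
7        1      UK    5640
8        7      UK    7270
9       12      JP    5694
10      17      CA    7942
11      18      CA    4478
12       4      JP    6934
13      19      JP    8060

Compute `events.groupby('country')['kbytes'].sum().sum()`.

group by country, sum of kbytes:
country
CA    22034
JP    28662
UK    20579
Name: kbytes, dtype: int64
Taking the sum of the resulting series gives 71275.

71275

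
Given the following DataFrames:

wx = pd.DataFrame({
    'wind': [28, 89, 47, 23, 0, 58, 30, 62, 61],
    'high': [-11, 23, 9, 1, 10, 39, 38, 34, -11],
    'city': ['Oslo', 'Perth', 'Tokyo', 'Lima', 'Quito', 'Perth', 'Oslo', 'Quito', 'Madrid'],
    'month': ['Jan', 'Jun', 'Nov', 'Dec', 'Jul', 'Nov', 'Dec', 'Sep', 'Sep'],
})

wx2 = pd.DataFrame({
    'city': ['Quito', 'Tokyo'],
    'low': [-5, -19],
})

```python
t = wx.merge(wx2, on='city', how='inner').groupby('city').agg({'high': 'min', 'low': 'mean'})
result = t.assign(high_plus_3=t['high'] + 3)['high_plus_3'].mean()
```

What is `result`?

12.5

merge on 'city' (how='inner') → 3 rows:
   wind  high   city month  low
0    47     9  Tokyo   Nov  -19
1     0    10  Quito   Jul   -5
2    62    34  Quito   Sep   -5
group by city: min(high), mean(low):
       high   low
city             
Quito    10  -5.0
Tokyo     9 -19.0
add column high_plus_3 = t['high'] + 3:
       high   low  high_plus_3
city                          
Quito    10  -5.0           13
Tokyo     9 -19.0           12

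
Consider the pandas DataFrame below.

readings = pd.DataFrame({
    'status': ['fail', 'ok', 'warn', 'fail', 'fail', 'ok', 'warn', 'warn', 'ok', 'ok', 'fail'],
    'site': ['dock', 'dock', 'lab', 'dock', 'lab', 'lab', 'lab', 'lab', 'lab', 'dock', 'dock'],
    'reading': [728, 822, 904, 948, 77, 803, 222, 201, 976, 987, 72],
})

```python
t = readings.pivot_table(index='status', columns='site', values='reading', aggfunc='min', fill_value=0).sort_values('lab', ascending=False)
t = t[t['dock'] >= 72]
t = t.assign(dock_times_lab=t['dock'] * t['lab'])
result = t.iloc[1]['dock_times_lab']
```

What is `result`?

5544

pivot: rows=status, cols=site, min(reading):
site    dock  lab
status           
fail      72   77
ok       822  803
warn       0  201
sort by lab descending:
site    dock  lab
status           
ok       822  803
warn       0  201
fail      72   77
filter rows where dock >= 72:
site    dock  lab
status           
ok       822  803
fail      72   77
add column dock_times_lab = t['dock'] * t['lab']:
site    dock  lab  dock_times_lab
status                           
ok       822  803          660066
fail      72   77            5544
Taking the value at position 1, column 'dock_times_lab' gives 5544.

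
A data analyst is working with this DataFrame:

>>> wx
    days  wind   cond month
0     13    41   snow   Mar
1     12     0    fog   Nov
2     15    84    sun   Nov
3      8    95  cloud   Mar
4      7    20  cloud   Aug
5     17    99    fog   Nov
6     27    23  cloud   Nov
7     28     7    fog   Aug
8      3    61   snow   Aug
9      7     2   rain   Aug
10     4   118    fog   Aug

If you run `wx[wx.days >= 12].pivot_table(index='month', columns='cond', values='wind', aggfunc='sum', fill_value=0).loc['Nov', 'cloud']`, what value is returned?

filter rows where days >= 12:
   days  wind   cond month
0    13    41   snow   Mar
1    12     0    fog   Nov
2    15    84    sun   Nov
5    17    99    fog   Nov
6    27    23  cloud   Nov
7    28     7    fog   Aug
pivot: rows=month, cols=cond, sum(wind):
cond   cloud  fog  snow  sun
month                       
Aug        0    7     0    0
Mar        0    0    41    0
Nov       23   99     0   84

23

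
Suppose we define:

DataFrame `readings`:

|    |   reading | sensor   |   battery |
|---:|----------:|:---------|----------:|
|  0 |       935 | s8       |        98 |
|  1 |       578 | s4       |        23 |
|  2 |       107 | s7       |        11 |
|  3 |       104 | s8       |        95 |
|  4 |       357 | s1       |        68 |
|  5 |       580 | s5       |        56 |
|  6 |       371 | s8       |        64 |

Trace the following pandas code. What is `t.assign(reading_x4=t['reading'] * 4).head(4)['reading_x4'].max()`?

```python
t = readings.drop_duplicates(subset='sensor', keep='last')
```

drop duplicate sensor (keep=last):
   reading sensor  battery
1      578     s4       23
2      107     s7       11
4      357     s1       68
5      580     s5       56
6      371     s8       64
add column reading_x4 = t['reading'] * 4:
   reading sensor  battery  reading_x4
1      578     s4       23        2312
2      107     s7       11         428
4      357     s1       68        1428
5      580     s5       56        2320
6      371     s8       64        1484
take first 4 rows:
   reading sensor  battery  reading_x4
1      578     s4       23        2312
2      107     s7       11         428
4      357     s1       68        1428
5      580     s5       56        2320
The max of column 'reading_x4' is 2320.

2320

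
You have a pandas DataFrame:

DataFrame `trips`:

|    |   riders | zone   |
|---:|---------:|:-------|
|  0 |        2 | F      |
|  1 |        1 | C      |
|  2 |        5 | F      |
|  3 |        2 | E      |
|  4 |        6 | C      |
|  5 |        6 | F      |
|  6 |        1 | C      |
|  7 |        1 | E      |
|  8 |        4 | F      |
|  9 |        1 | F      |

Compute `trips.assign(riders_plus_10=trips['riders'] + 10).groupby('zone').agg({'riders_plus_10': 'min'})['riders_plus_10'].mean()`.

11.0

add column riders_plus_10 = trips['riders'] + 10:
   riders zone  riders_plus_10
0       2    F              12
1       1    C              11
2       5    F              15
3       2    E              12
4       6    C              16
5       6    F              16
6       1    C              11
7       1    E              11
8       4    F              14
9       1    F              11
group by zone, min of riders_plus_10:
      riders_plus_10
zone                
C                 11
E                 11
F                 11
mean of column 'riders_plus_10' → 11.0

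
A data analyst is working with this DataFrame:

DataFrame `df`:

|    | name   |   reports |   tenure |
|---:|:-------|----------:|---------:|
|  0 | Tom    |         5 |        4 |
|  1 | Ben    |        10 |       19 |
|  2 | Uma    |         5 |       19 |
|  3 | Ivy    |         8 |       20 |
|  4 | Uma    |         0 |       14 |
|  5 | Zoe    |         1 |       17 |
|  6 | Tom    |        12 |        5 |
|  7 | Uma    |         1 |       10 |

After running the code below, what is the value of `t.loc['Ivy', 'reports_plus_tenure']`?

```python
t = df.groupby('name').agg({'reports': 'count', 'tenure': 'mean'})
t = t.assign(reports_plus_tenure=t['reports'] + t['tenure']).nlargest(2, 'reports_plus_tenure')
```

21.0

group by name: count(reports), mean(tenure):
      reports     tenure
name                    
Ben         1  19.000000
Ivy         1  20.000000
Tom         2   4.500000
Uma         3  14.333333
Zoe         1  17.000000
add column reports_plus_tenure = t['reports'] + t['tenure']:
      reports     tenure  reports_plus_tenure
name                                         
Ben         1  19.000000            20.000000
Ivy         1  20.000000            21.000000
Tom         2   4.500000             6.500000
Uma         3  14.333333            17.333333
Zoe         1  17.000000            18.000000
take 2 rows with largest reports_plus_tenure:
      reports  tenure  reports_plus_tenure
name                                      
Ivy         1    20.0                 21.0
Ben         1    19.0                 20.0
value at row 'Ivy', column 'reports_plus_tenure' → 21.0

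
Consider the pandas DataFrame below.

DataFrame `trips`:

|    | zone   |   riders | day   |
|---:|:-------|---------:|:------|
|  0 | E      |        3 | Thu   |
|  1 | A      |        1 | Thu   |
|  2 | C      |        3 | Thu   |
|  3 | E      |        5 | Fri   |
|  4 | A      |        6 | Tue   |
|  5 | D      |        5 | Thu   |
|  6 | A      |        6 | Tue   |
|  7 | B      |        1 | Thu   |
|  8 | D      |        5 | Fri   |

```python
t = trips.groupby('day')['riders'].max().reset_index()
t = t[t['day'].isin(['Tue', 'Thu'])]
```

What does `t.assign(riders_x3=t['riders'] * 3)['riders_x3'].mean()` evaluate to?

16.5

group by day, max of riders:
day
Fri    5
Thu    5
Tue    6
Name: riders, dtype: int64
reset_index():
   day  riders
0  Fri       5
1  Thu       5
2  Tue       6
filter rows where day in ['Tue', 'Thu']:
   day  riders
1  Thu       5
2  Tue       6
add column riders_x3 = t['riders'] * 3:
   day  riders  riders_x3
1  Thu       5         15
2  Tue       6         18
mean of column 'riders_x3' → 16.5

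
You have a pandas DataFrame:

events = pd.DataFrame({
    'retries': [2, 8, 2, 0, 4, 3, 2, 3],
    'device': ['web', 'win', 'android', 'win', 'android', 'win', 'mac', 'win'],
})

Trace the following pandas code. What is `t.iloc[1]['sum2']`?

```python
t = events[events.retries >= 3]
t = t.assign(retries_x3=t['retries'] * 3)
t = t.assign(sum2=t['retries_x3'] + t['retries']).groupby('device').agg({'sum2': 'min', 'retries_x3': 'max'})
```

filter rows where retries >= 3:
   retries   device
1        8      win
4        4  android
5        3      win
7        3      win
add column retries_x3 = t['retries'] * 3:
   retries   device  retries_x3
1        8      win          24
4        4  android          12
5        3      win           9
7        3      win           9
add column sum2 = t['retries_x3'] + t['retries']:
   retries   device  retries_x3  sum2
1        8      win          24    32
4        4  android          12    16
5        3      win           9    12
7        3      win           9    12
group by device: min(sum2), max(retries_x3):
         sum2  retries_x3
device                   
android    16          12
win        12          24

12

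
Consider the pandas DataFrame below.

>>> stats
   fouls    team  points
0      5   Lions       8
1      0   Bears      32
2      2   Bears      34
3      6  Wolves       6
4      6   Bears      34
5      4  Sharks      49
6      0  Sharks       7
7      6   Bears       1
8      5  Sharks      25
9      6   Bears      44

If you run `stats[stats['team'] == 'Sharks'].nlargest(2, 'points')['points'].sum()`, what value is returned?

74

filter rows where team == 'Sharks':
   fouls    team  points
5      4  Sharks      49
6      0  Sharks       7
8      5  Sharks      25
take 2 rows with largest points:
   fouls    team  points
5      4  Sharks      49
8      5  Sharks      25
Hence 74.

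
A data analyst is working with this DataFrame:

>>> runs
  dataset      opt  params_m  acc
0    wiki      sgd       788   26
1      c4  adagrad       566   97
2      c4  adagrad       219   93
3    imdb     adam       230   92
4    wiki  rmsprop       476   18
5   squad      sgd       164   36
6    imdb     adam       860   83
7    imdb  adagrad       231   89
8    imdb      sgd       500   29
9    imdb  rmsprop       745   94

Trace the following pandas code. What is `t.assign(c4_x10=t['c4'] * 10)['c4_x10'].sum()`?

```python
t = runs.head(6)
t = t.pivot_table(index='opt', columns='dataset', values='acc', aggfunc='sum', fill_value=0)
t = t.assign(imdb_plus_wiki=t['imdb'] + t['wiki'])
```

1900

take first 6 rows:
  dataset      opt  params_m  acc
0    wiki      sgd       788   26
1      c4  adagrad       566   97
2      c4  adagrad       219   93
3    imdb     adam       230   92
4    wiki  rmsprop       476   18
5   squad      sgd       164   36
pivot: rows=opt, cols=dataset, sum(acc):
dataset   c4  imdb  squad  wiki
opt                            
adagrad  190     0      0     0
adam       0    92      0     0
rmsprop    0     0      0    18
sgd        0     0     36    26
add column imdb_plus_wiki = t['imdb'] + t['wiki']:
dataset   c4  imdb  squad  wiki  imdb_plus_wiki
opt                                            
adagrad  190     0      0     0               0
adam       0    92      0     0              92
rmsprop    0     0      0    18              18
sgd        0     0     36    26              26
add column c4_x10 = t['c4'] * 10:
dataset   c4  imdb  squad  wiki  imdb_plus_wiki  c4_x10
opt                                                    
adagrad  190     0      0     0               0    1900
adam       0    92      0     0              92       0
rmsprop    0     0      0    18              18       0
sgd        0     0     36    26              26       0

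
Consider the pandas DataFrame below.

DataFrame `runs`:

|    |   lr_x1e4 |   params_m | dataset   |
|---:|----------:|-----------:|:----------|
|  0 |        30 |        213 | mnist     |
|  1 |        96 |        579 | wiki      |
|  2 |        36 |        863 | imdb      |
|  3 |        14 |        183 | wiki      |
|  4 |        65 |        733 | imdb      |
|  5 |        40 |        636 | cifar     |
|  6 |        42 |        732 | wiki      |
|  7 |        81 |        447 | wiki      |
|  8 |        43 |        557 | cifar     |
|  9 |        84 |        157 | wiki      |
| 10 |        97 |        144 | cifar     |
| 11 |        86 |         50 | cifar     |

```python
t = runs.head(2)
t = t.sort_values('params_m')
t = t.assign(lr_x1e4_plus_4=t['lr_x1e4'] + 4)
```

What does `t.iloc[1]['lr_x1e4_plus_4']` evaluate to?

100

take first 2 rows:
   lr_x1e4  params_m dataset
0       30       213   mnist
1       96       579    wiki
sort by params_m:
   lr_x1e4  params_m dataset
0       30       213   mnist
1       96       579    wiki
add column lr_x1e4_plus_4 = t['lr_x1e4'] + 4:
   lr_x1e4  params_m dataset  lr_x1e4_plus_4
0       30       213   mnist              34
1       96       579    wiki             100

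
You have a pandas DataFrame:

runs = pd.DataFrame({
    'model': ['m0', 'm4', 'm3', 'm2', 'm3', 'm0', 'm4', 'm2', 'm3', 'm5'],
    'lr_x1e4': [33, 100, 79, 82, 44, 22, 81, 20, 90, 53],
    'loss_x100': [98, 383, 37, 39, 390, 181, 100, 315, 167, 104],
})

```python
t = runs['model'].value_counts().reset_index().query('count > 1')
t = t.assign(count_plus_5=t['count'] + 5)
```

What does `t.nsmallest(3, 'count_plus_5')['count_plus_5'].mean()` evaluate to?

value_counts of model:
model
m3    3
m0    2
m4    2
m2    2
m5    1
Name: count, dtype: int64
reset_index():
  model  count
0    m3      3
1    m0      2
2    m4      2
3    m2      2
4    m5      1
filter rows where count > 1:
  model  count
0    m3      3
1    m0      2
2    m4      2
3    m2      2
add column count_plus_5 = t['count'] + 5:
  model  count  count_plus_5
0    m3      3             8
1    m0      2             7
2    m4      2             7
3    m2      2             7
take 3 rows with smallest count_plus_5:
  model  count  count_plus_5
1    m0      2             7
2    m4      2             7
3    m2      2             7
Finally, mean of column 'count_plus_5' = 7.0.

7.0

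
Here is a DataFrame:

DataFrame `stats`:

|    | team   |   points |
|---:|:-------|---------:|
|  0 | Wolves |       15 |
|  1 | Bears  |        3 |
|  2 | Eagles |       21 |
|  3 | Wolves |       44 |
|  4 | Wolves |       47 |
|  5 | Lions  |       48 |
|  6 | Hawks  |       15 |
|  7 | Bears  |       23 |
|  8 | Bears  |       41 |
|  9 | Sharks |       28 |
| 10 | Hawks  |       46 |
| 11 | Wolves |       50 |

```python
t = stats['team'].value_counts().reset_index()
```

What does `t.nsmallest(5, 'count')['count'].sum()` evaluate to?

value_counts of team:
team
Wolves    4
Bears     3
Hawks     2
Eagles    1
Lions     1
Sharks    1
Name: count, dtype: int64
reset_index():
     team  count
0  Wolves      4
1   Bears      3
2   Hawks      2
3  Eagles      1
4   Lions      1
5  Sharks      1
take 5 rows with smallest count:
     team  count
3  Eagles      1
4   Lions      1
5  Sharks      1
2   Hawks      2
1   Bears      3

8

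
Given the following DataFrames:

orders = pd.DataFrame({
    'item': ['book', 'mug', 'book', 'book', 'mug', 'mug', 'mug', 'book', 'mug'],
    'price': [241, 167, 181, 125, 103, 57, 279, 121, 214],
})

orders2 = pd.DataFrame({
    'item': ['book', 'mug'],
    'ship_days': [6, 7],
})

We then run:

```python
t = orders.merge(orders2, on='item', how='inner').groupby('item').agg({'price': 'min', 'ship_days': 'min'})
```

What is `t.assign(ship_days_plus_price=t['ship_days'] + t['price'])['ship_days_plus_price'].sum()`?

merge on 'item' (how='inner') → 9 rows:
   item  price  ship_days
0  book    241          6
1   mug    167          7
2  book    181          6
3  book    125          6
4   mug    103          7
5   mug     57          7
6   mug    279          7
7  book    121          6
8   mug    214          7
group by item: min(price), min(ship_days):
      price  ship_days
item                  
book    121          6
mug      57          7
add column ship_days_plus_price = t['ship_days'] + t['price']:
      price  ship_days  ship_days_plus_price
item                                        
book    121          6                   127
mug      57          7                    64
So sum() = 191.

191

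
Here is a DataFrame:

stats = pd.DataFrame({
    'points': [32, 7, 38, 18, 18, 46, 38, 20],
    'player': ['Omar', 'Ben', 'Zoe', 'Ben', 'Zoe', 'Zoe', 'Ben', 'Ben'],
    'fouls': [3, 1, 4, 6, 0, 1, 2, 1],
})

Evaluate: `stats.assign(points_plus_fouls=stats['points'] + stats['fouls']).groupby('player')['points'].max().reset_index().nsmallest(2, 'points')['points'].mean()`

add column points_plus_fouls = stats['points'] + stats['fouls']:
   points player  fouls  points_plus_fouls
0      32   Omar      3                 35
1       7    Ben      1                  8
2      38    Zoe      4                 42
3      18    Ben      6                 24
4      18    Zoe      0                 18
5      46    Zoe      1                 47
6      38    Ben      2                 40
7      20    Ben      1                 21
group by player, max of points:
player
Ben     38
Omar    32
Zoe     46
Name: points, dtype: int64
reset_index():
  player  points
0    Ben      38
1   Omar      32
2    Zoe      46
take 2 rows with smallest points:
  player  points
1   Omar      32
0    Ben      38
Hence 35.0.

35.0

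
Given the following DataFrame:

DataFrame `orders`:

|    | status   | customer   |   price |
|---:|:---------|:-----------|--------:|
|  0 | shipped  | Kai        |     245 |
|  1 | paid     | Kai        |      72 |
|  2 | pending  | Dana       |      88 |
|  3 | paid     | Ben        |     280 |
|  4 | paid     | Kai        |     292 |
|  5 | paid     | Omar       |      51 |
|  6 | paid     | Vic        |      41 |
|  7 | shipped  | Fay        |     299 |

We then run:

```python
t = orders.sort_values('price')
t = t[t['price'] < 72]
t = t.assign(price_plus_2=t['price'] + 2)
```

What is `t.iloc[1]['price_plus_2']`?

53

sort by price:
    status customer  price
6     paid      Vic     41
5     paid     Omar     51
1     paid      Kai     72
2  pending     Dana     88
0  shipped      Kai    245
3     paid      Ben    280
4     paid      Kai    292
7  shipped      Fay    299
filter rows where price < 72:
  status customer  price
6   paid      Vic     41
5   paid     Omar     51
add column price_plus_2 = t['price'] + 2:
  status customer  price  price_plus_2
6   paid      Vic     41            43
5   paid     Omar     51            53
Finally, value at position 1, column 'price_plus_2' = 53.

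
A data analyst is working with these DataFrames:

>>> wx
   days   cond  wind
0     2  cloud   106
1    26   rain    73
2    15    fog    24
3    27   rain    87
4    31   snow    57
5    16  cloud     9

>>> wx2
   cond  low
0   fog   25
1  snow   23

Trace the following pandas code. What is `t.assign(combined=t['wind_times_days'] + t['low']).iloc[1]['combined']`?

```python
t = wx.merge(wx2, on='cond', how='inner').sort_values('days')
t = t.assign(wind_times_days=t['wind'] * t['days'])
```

merge on 'cond' (how='inner') → 2 rows:
   days  cond  wind  low
0    15   fog    24   25
1    31  snow    57   23
sort by days:
   days  cond  wind  low
0    15   fog    24   25
1    31  snow    57   23
add column wind_times_days = t['wind'] * t['days']:
   days  cond  wind  low  wind_times_days
0    15   fog    24   25              360
1    31  snow    57   23             1767
add column combined = t['wind_times_days'] + t['low']:
   days  cond  wind  low  wind_times_days  combined
0    15   fog    24   25              360       385
1    31  snow    57   23             1767      1790

1790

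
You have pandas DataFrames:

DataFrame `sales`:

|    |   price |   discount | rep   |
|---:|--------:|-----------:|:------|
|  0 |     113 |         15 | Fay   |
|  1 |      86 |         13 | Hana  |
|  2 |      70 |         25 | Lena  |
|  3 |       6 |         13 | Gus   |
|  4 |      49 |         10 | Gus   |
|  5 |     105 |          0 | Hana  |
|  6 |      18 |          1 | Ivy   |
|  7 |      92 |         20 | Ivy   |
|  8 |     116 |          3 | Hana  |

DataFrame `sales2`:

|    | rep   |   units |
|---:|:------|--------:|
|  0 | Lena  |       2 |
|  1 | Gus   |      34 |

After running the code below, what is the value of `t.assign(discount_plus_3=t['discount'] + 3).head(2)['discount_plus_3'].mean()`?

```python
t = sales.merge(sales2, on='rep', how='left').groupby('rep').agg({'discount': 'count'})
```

4.5

merge on 'rep' (how='left') → 9 rows:
   price  discount   rep  units
0    113        15   Fay    NaN
1     86        13  Hana    NaN
2     70        25  Lena    2.0
3      6        13   Gus   34.0
4     49        10   Gus   34.0
5    105         0  Hana    NaN
6     18         1   Ivy    NaN
7     92        20   Ivy    NaN
8    116         3  Hana    NaN
group by rep, count of discount:
      discount
rep           
Fay          1
Gus          2
Hana         3
Ivy          2
Lena         1
add column discount_plus_3 = t['discount'] + 3:
      discount  discount_plus_3
rep                            
Fay          1                4
Gus          2                5
Hana         3                6
Ivy          2                5
Lena         1                4
take first 2 rows:
     discount  discount_plus_3
rep                           
Fay         1                4
Gus         2                5
So mean() = 4.5.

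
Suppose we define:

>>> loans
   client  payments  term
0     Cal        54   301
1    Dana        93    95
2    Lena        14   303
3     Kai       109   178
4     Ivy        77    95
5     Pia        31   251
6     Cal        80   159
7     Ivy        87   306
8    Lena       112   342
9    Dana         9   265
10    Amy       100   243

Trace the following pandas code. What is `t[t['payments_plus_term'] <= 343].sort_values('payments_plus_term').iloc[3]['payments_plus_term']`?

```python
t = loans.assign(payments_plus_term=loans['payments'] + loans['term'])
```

add column payments_plus_term = loans['payments'] + loans['term']:
   client  payments  term  payments_plus_term
0     Cal        54   301                 355
1    Dana        93    95                 188
2    Lena        14   303                 317
3     Kai       109   178                 287
4     Ivy        77    95                 172
5     Pia        31   251                 282
6     Cal        80   159                 239
7     Ivy        87   306                 393
8    Lena       112   342                 454
9    Dana         9   265                 274
10    Amy       100   243                 343
filter rows where payments_plus_term <= 343:
   client  payments  term  payments_plus_term
1    Dana        93    95                 188
2    Lena        14   303                 317
3     Kai       109   178                 287
4     Ivy        77    95                 172
5     Pia        31   251                 282
6     Cal        80   159                 239
9    Dana         9   265                 274
10    Amy       100   243                 343
sort by payments_plus_term:
   client  payments  term  payments_plus_term
4     Ivy        77    95                 172
1    Dana        93    95                 188
6     Cal        80   159                 239
9    Dana         9   265                 274
5     Pia        31   251                 282
3     Kai       109   178                 287
2    Lena        14   303                 317
10    Amy       100   243                 343
Finally, value at position 3, column 'payments_plus_term' = 274.

274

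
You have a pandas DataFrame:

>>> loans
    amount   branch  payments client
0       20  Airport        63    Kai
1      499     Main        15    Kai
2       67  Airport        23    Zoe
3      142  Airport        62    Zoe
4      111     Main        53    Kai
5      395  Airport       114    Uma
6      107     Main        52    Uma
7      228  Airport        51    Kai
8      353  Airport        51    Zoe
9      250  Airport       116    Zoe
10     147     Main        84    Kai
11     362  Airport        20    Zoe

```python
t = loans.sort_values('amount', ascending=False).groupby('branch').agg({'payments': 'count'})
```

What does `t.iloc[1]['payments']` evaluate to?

sort by amount descending:
    amount   branch  payments client
1      499     Main        15    Kai
5      395  Airport       114    Uma
11     362  Airport        20    Zoe
8      353  Airport        51    Zoe
9      250  Airport       116    Zoe
7      228  Airport        51    Kai
10     147     Main        84    Kai
3      142  Airport        62    Zoe
4      111     Main        53    Kai
6      107     Main        52    Uma
2       67  Airport        23    Zoe
0       20  Airport        63    Kai
group by branch, count of payments:
         payments
branch           
Airport         8
Main            4
Reading off the value at position 1, column 'payments', we get 4.

4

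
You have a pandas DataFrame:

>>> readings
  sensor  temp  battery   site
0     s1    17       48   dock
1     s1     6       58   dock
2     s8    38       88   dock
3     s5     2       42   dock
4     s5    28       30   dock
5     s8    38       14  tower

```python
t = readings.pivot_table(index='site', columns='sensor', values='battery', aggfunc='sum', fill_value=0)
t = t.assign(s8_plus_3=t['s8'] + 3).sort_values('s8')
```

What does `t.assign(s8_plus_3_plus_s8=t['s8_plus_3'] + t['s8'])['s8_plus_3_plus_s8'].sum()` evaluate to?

pivot: rows=site, cols=sensor, sum(battery):
sensor   s1  s5  s8
site               
dock    106  72  88
tower     0   0  14
add column s8_plus_3 = t['s8'] + 3:
sensor   s1  s5  s8  s8_plus_3
site                          
dock    106  72  88         91
tower     0   0  14         17
sort by s8:
sensor   s1  s5  s8  s8_plus_3
site                          
tower     0   0  14         17
dock    106  72  88         91
add column s8_plus_3_plus_s8 = t['s8_plus_3'] + t['s8']:
sensor   s1  s5  s8  s8_plus_3  s8_plus_3_plus_s8
site                                             
tower     0   0  14         17                 31
dock    106  72  88         91                179
Taking the sum of column 's8_plus_3_plus_s8' gives 210.

210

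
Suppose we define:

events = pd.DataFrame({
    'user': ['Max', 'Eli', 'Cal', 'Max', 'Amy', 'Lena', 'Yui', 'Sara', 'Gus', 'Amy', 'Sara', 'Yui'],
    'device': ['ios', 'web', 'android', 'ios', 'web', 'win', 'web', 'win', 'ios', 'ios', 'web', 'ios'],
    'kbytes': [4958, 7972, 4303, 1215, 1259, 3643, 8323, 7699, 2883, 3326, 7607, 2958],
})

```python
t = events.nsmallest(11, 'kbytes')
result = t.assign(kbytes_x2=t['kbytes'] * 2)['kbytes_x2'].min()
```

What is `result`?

take 11 rows with smallest kbytes:
    user   device  kbytes
3    Max      ios    1215
4    Amy      web    1259
8    Gus      ios    2883
11   Yui      ios    2958
9    Amy      ios    3326
5   Lena      win    3643
2    Cal  android    4303
0    Max      ios    4958
10  Sara      web    7607
7   Sara      win    7699
1    Eli      web    7972
add column kbytes_x2 = t['kbytes'] * 2:
    user   device  kbytes  kbytes_x2
3    Max      ios    1215       2430
4    Amy      web    1259       2518
8    Gus      ios    2883       5766
11   Yui      ios    2958       5916
9    Amy      ios    3326       6652
5   Lena      win    3643       7286
2    Cal  android    4303       8606
0    Max      ios    4958       9916
10  Sara      web    7607      15214
7   Sara      win    7699      15398
1    Eli      web    7972      15944
The min of column 'kbytes_x2' is 2430.

2430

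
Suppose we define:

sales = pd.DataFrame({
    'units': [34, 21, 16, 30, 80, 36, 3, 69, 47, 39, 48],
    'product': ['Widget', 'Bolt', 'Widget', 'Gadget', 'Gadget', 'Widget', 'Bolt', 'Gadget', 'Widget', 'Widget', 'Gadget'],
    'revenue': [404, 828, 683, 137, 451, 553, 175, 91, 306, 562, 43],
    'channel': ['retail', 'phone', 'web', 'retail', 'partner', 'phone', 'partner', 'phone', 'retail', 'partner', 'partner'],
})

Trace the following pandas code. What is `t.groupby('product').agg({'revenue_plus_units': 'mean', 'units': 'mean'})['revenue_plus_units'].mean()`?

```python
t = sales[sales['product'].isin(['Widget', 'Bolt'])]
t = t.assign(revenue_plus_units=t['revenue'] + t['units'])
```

filter rows where product in ['Widget', 'Bolt']:
   units product  revenue  channel
0     34  Widget      404   retail
1     21    Bolt      828    phone
2     16  Widget      683      web
5     36  Widget      553    phone
6      3    Bolt      175  partner
8     47  Widget      306   retail
9     39  Widget      562  partner
add column revenue_plus_units = t['revenue'] + t['units']:
   units product  revenue  channel  revenue_plus_units
0     34  Widget      404   retail                 438
1     21    Bolt      828    phone                 849
2     16  Widget      683      web                 699
5     36  Widget      553    phone                 589
6      3    Bolt      175  partner                 178
8     47  Widget      306   retail                 353
9     39  Widget      562  partner                 601
group by product: mean(revenue_plus_units), mean(units):
         revenue_plus_units  units
product                           
Bolt                  513.5   12.0
Widget                536.0   34.4

524.75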